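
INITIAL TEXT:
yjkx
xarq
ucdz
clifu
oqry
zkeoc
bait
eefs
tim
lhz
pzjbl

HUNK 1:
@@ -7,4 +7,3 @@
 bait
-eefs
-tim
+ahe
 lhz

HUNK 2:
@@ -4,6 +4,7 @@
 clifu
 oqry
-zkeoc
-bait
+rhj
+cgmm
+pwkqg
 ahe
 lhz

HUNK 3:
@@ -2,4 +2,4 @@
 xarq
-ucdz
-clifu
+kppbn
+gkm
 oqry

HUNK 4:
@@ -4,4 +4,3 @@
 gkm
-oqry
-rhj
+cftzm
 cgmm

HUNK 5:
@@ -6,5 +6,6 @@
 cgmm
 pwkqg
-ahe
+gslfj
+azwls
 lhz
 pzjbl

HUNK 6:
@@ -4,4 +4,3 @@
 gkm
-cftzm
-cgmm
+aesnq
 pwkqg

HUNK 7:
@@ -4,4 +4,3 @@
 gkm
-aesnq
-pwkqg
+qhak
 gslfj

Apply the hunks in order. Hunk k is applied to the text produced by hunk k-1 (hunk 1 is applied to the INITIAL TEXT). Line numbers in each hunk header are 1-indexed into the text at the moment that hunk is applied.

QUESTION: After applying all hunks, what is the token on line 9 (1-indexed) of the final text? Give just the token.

Answer: pzjbl

Derivation:
Hunk 1: at line 7 remove [eefs,tim] add [ahe] -> 10 lines: yjkx xarq ucdz clifu oqry zkeoc bait ahe lhz pzjbl
Hunk 2: at line 4 remove [zkeoc,bait] add [rhj,cgmm,pwkqg] -> 11 lines: yjkx xarq ucdz clifu oqry rhj cgmm pwkqg ahe lhz pzjbl
Hunk 3: at line 2 remove [ucdz,clifu] add [kppbn,gkm] -> 11 lines: yjkx xarq kppbn gkm oqry rhj cgmm pwkqg ahe lhz pzjbl
Hunk 4: at line 4 remove [oqry,rhj] add [cftzm] -> 10 lines: yjkx xarq kppbn gkm cftzm cgmm pwkqg ahe lhz pzjbl
Hunk 5: at line 6 remove [ahe] add [gslfj,azwls] -> 11 lines: yjkx xarq kppbn gkm cftzm cgmm pwkqg gslfj azwls lhz pzjbl
Hunk 6: at line 4 remove [cftzm,cgmm] add [aesnq] -> 10 lines: yjkx xarq kppbn gkm aesnq pwkqg gslfj azwls lhz pzjbl
Hunk 7: at line 4 remove [aesnq,pwkqg] add [qhak] -> 9 lines: yjkx xarq kppbn gkm qhak gslfj azwls lhz pzjbl
Final line 9: pzjbl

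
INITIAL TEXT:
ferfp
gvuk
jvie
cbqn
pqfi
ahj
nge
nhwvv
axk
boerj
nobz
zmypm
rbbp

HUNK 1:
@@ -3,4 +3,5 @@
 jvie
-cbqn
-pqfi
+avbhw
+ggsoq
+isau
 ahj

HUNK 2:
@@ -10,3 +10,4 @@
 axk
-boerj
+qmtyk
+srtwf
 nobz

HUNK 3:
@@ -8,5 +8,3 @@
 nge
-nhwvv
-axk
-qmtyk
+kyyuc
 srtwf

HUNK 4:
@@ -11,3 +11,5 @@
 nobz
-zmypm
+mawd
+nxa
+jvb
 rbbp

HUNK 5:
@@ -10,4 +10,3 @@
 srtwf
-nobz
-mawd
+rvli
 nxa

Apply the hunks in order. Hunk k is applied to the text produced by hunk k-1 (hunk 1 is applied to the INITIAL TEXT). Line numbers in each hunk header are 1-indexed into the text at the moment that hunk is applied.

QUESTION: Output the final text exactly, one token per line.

Hunk 1: at line 3 remove [cbqn,pqfi] add [avbhw,ggsoq,isau] -> 14 lines: ferfp gvuk jvie avbhw ggsoq isau ahj nge nhwvv axk boerj nobz zmypm rbbp
Hunk 2: at line 10 remove [boerj] add [qmtyk,srtwf] -> 15 lines: ferfp gvuk jvie avbhw ggsoq isau ahj nge nhwvv axk qmtyk srtwf nobz zmypm rbbp
Hunk 3: at line 8 remove [nhwvv,axk,qmtyk] add [kyyuc] -> 13 lines: ferfp gvuk jvie avbhw ggsoq isau ahj nge kyyuc srtwf nobz zmypm rbbp
Hunk 4: at line 11 remove [zmypm] add [mawd,nxa,jvb] -> 15 lines: ferfp gvuk jvie avbhw ggsoq isau ahj nge kyyuc srtwf nobz mawd nxa jvb rbbp
Hunk 5: at line 10 remove [nobz,mawd] add [rvli] -> 14 lines: ferfp gvuk jvie avbhw ggsoq isau ahj nge kyyuc srtwf rvli nxa jvb rbbp

Answer: ferfp
gvuk
jvie
avbhw
ggsoq
isau
ahj
nge
kyyuc
srtwf
rvli
nxa
jvb
rbbp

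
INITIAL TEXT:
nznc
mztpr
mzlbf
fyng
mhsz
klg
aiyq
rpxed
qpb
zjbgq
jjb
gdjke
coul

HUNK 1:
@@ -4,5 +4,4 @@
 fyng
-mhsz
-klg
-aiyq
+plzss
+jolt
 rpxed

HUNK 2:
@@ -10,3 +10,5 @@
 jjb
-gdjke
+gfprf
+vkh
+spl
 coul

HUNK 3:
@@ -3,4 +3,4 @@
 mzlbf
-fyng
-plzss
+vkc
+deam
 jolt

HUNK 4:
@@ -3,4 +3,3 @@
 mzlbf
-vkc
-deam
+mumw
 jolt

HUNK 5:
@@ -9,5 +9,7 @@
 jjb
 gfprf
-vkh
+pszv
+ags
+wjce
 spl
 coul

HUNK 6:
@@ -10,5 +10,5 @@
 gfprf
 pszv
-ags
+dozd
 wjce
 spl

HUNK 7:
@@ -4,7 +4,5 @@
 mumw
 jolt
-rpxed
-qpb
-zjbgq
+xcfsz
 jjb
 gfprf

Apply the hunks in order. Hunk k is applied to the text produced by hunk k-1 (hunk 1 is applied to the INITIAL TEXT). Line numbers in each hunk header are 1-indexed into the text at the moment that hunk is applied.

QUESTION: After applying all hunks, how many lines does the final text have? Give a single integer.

Hunk 1: at line 4 remove [mhsz,klg,aiyq] add [plzss,jolt] -> 12 lines: nznc mztpr mzlbf fyng plzss jolt rpxed qpb zjbgq jjb gdjke coul
Hunk 2: at line 10 remove [gdjke] add [gfprf,vkh,spl] -> 14 lines: nznc mztpr mzlbf fyng plzss jolt rpxed qpb zjbgq jjb gfprf vkh spl coul
Hunk 3: at line 3 remove [fyng,plzss] add [vkc,deam] -> 14 lines: nznc mztpr mzlbf vkc deam jolt rpxed qpb zjbgq jjb gfprf vkh spl coul
Hunk 4: at line 3 remove [vkc,deam] add [mumw] -> 13 lines: nznc mztpr mzlbf mumw jolt rpxed qpb zjbgq jjb gfprf vkh spl coul
Hunk 5: at line 9 remove [vkh] add [pszv,ags,wjce] -> 15 lines: nznc mztpr mzlbf mumw jolt rpxed qpb zjbgq jjb gfprf pszv ags wjce spl coul
Hunk 6: at line 10 remove [ags] add [dozd] -> 15 lines: nznc mztpr mzlbf mumw jolt rpxed qpb zjbgq jjb gfprf pszv dozd wjce spl coul
Hunk 7: at line 4 remove [rpxed,qpb,zjbgq] add [xcfsz] -> 13 lines: nznc mztpr mzlbf mumw jolt xcfsz jjb gfprf pszv dozd wjce spl coul
Final line count: 13

Answer: 13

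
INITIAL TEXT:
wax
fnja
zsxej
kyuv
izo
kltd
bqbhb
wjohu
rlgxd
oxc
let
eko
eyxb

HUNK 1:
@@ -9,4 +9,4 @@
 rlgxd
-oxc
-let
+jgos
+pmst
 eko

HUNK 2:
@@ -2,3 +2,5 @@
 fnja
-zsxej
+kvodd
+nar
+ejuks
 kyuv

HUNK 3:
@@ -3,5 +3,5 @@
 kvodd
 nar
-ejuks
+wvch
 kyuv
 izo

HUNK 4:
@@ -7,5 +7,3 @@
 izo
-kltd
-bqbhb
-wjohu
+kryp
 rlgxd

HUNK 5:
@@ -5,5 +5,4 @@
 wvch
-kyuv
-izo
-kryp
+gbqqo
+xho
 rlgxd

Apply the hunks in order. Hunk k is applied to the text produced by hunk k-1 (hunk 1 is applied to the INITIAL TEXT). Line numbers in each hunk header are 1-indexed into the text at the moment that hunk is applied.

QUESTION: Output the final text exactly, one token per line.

Hunk 1: at line 9 remove [oxc,let] add [jgos,pmst] -> 13 lines: wax fnja zsxej kyuv izo kltd bqbhb wjohu rlgxd jgos pmst eko eyxb
Hunk 2: at line 2 remove [zsxej] add [kvodd,nar,ejuks] -> 15 lines: wax fnja kvodd nar ejuks kyuv izo kltd bqbhb wjohu rlgxd jgos pmst eko eyxb
Hunk 3: at line 3 remove [ejuks] add [wvch] -> 15 lines: wax fnja kvodd nar wvch kyuv izo kltd bqbhb wjohu rlgxd jgos pmst eko eyxb
Hunk 4: at line 7 remove [kltd,bqbhb,wjohu] add [kryp] -> 13 lines: wax fnja kvodd nar wvch kyuv izo kryp rlgxd jgos pmst eko eyxb
Hunk 5: at line 5 remove [kyuv,izo,kryp] add [gbqqo,xho] -> 12 lines: wax fnja kvodd nar wvch gbqqo xho rlgxd jgos pmst eko eyxb

Answer: wax
fnja
kvodd
nar
wvch
gbqqo
xho
rlgxd
jgos
pmst
eko
eyxb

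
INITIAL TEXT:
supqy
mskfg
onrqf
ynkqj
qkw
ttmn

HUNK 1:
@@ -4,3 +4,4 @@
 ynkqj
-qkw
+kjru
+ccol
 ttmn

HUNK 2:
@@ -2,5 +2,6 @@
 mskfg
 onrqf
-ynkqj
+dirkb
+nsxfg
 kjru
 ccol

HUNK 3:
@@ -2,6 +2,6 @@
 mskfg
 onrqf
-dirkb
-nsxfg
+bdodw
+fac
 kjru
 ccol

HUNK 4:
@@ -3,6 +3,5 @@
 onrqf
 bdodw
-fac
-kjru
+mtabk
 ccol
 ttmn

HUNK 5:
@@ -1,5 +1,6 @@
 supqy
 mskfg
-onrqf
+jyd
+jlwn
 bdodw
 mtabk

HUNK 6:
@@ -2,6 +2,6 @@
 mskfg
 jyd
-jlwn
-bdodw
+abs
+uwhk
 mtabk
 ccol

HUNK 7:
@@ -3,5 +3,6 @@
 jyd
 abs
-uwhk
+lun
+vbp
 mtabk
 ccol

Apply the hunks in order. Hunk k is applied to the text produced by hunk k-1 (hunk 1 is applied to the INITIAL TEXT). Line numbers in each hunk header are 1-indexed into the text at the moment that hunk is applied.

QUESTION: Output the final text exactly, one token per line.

Hunk 1: at line 4 remove [qkw] add [kjru,ccol] -> 7 lines: supqy mskfg onrqf ynkqj kjru ccol ttmn
Hunk 2: at line 2 remove [ynkqj] add [dirkb,nsxfg] -> 8 lines: supqy mskfg onrqf dirkb nsxfg kjru ccol ttmn
Hunk 3: at line 2 remove [dirkb,nsxfg] add [bdodw,fac] -> 8 lines: supqy mskfg onrqf bdodw fac kjru ccol ttmn
Hunk 4: at line 3 remove [fac,kjru] add [mtabk] -> 7 lines: supqy mskfg onrqf bdodw mtabk ccol ttmn
Hunk 5: at line 1 remove [onrqf] add [jyd,jlwn] -> 8 lines: supqy mskfg jyd jlwn bdodw mtabk ccol ttmn
Hunk 6: at line 2 remove [jlwn,bdodw] add [abs,uwhk] -> 8 lines: supqy mskfg jyd abs uwhk mtabk ccol ttmn
Hunk 7: at line 3 remove [uwhk] add [lun,vbp] -> 9 lines: supqy mskfg jyd abs lun vbp mtabk ccol ttmn

Answer: supqy
mskfg
jyd
abs
lun
vbp
mtabk
ccol
ttmn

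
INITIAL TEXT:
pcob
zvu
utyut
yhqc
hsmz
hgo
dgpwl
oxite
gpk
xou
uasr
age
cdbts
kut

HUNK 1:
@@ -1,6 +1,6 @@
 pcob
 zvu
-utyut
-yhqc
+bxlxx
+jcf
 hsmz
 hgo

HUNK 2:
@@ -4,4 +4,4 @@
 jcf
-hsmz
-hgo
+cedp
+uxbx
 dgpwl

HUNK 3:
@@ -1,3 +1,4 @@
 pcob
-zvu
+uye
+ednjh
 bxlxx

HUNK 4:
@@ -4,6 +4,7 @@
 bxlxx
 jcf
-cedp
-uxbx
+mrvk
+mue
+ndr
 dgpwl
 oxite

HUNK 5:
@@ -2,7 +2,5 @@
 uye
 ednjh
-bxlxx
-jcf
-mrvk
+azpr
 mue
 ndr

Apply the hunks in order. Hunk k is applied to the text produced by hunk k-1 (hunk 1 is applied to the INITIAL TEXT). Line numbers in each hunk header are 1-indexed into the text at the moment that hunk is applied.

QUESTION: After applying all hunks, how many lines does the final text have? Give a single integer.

Answer: 14

Derivation:
Hunk 1: at line 1 remove [utyut,yhqc] add [bxlxx,jcf] -> 14 lines: pcob zvu bxlxx jcf hsmz hgo dgpwl oxite gpk xou uasr age cdbts kut
Hunk 2: at line 4 remove [hsmz,hgo] add [cedp,uxbx] -> 14 lines: pcob zvu bxlxx jcf cedp uxbx dgpwl oxite gpk xou uasr age cdbts kut
Hunk 3: at line 1 remove [zvu] add [uye,ednjh] -> 15 lines: pcob uye ednjh bxlxx jcf cedp uxbx dgpwl oxite gpk xou uasr age cdbts kut
Hunk 4: at line 4 remove [cedp,uxbx] add [mrvk,mue,ndr] -> 16 lines: pcob uye ednjh bxlxx jcf mrvk mue ndr dgpwl oxite gpk xou uasr age cdbts kut
Hunk 5: at line 2 remove [bxlxx,jcf,mrvk] add [azpr] -> 14 lines: pcob uye ednjh azpr mue ndr dgpwl oxite gpk xou uasr age cdbts kut
Final line count: 14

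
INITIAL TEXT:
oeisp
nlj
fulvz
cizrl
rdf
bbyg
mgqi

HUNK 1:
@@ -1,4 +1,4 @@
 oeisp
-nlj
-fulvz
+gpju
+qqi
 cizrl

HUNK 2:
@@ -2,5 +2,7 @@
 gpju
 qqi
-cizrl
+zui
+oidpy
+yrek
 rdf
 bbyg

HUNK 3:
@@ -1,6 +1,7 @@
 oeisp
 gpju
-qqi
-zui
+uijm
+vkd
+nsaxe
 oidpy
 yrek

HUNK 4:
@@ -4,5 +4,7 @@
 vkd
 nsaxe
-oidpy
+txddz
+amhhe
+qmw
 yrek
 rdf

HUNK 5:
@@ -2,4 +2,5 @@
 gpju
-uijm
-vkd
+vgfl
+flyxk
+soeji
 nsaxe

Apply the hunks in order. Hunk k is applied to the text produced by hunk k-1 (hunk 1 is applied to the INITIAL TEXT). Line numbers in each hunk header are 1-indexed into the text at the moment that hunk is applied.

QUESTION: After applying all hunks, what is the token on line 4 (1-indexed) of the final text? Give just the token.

Answer: flyxk

Derivation:
Hunk 1: at line 1 remove [nlj,fulvz] add [gpju,qqi] -> 7 lines: oeisp gpju qqi cizrl rdf bbyg mgqi
Hunk 2: at line 2 remove [cizrl] add [zui,oidpy,yrek] -> 9 lines: oeisp gpju qqi zui oidpy yrek rdf bbyg mgqi
Hunk 3: at line 1 remove [qqi,zui] add [uijm,vkd,nsaxe] -> 10 lines: oeisp gpju uijm vkd nsaxe oidpy yrek rdf bbyg mgqi
Hunk 4: at line 4 remove [oidpy] add [txddz,amhhe,qmw] -> 12 lines: oeisp gpju uijm vkd nsaxe txddz amhhe qmw yrek rdf bbyg mgqi
Hunk 5: at line 2 remove [uijm,vkd] add [vgfl,flyxk,soeji] -> 13 lines: oeisp gpju vgfl flyxk soeji nsaxe txddz amhhe qmw yrek rdf bbyg mgqi
Final line 4: flyxk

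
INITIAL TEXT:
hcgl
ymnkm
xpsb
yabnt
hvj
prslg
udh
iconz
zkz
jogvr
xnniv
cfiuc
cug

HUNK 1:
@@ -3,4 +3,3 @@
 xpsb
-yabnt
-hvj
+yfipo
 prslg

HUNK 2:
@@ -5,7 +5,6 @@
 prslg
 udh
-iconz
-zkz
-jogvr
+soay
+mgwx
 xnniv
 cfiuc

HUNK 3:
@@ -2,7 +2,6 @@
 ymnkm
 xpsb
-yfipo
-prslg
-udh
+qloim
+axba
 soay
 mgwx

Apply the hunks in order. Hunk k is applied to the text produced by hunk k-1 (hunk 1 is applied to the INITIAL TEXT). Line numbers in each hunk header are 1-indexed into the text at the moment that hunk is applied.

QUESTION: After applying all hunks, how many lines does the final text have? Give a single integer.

Hunk 1: at line 3 remove [yabnt,hvj] add [yfipo] -> 12 lines: hcgl ymnkm xpsb yfipo prslg udh iconz zkz jogvr xnniv cfiuc cug
Hunk 2: at line 5 remove [iconz,zkz,jogvr] add [soay,mgwx] -> 11 lines: hcgl ymnkm xpsb yfipo prslg udh soay mgwx xnniv cfiuc cug
Hunk 3: at line 2 remove [yfipo,prslg,udh] add [qloim,axba] -> 10 lines: hcgl ymnkm xpsb qloim axba soay mgwx xnniv cfiuc cug
Final line count: 10

Answer: 10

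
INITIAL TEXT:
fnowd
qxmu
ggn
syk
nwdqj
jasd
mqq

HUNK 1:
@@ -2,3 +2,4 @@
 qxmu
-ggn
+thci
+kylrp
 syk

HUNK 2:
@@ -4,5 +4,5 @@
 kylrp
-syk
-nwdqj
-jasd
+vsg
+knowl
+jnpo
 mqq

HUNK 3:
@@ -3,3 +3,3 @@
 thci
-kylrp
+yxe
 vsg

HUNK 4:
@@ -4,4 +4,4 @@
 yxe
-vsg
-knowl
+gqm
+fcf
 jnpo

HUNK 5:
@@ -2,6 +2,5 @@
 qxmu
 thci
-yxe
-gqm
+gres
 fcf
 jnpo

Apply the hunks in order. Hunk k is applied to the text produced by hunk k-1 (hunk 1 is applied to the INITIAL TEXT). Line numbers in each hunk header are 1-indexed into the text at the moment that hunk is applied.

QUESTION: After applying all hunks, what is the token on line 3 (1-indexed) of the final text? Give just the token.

Answer: thci

Derivation:
Hunk 1: at line 2 remove [ggn] add [thci,kylrp] -> 8 lines: fnowd qxmu thci kylrp syk nwdqj jasd mqq
Hunk 2: at line 4 remove [syk,nwdqj,jasd] add [vsg,knowl,jnpo] -> 8 lines: fnowd qxmu thci kylrp vsg knowl jnpo mqq
Hunk 3: at line 3 remove [kylrp] add [yxe] -> 8 lines: fnowd qxmu thci yxe vsg knowl jnpo mqq
Hunk 4: at line 4 remove [vsg,knowl] add [gqm,fcf] -> 8 lines: fnowd qxmu thci yxe gqm fcf jnpo mqq
Hunk 5: at line 2 remove [yxe,gqm] add [gres] -> 7 lines: fnowd qxmu thci gres fcf jnpo mqq
Final line 3: thci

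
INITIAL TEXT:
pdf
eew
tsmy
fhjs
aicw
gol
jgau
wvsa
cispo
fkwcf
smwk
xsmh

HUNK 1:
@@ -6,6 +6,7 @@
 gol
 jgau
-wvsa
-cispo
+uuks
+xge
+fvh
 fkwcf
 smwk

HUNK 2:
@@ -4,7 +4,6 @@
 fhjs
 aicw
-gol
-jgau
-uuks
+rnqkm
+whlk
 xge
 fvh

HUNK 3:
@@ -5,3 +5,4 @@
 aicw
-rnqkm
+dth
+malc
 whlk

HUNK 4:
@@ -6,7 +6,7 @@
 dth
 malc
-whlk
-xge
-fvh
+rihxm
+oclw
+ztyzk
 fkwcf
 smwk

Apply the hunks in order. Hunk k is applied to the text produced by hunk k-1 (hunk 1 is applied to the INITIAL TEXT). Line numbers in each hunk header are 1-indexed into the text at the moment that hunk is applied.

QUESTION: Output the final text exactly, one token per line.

Answer: pdf
eew
tsmy
fhjs
aicw
dth
malc
rihxm
oclw
ztyzk
fkwcf
smwk
xsmh

Derivation:
Hunk 1: at line 6 remove [wvsa,cispo] add [uuks,xge,fvh] -> 13 lines: pdf eew tsmy fhjs aicw gol jgau uuks xge fvh fkwcf smwk xsmh
Hunk 2: at line 4 remove [gol,jgau,uuks] add [rnqkm,whlk] -> 12 lines: pdf eew tsmy fhjs aicw rnqkm whlk xge fvh fkwcf smwk xsmh
Hunk 3: at line 5 remove [rnqkm] add [dth,malc] -> 13 lines: pdf eew tsmy fhjs aicw dth malc whlk xge fvh fkwcf smwk xsmh
Hunk 4: at line 6 remove [whlk,xge,fvh] add [rihxm,oclw,ztyzk] -> 13 lines: pdf eew tsmy fhjs aicw dth malc rihxm oclw ztyzk fkwcf smwk xsmh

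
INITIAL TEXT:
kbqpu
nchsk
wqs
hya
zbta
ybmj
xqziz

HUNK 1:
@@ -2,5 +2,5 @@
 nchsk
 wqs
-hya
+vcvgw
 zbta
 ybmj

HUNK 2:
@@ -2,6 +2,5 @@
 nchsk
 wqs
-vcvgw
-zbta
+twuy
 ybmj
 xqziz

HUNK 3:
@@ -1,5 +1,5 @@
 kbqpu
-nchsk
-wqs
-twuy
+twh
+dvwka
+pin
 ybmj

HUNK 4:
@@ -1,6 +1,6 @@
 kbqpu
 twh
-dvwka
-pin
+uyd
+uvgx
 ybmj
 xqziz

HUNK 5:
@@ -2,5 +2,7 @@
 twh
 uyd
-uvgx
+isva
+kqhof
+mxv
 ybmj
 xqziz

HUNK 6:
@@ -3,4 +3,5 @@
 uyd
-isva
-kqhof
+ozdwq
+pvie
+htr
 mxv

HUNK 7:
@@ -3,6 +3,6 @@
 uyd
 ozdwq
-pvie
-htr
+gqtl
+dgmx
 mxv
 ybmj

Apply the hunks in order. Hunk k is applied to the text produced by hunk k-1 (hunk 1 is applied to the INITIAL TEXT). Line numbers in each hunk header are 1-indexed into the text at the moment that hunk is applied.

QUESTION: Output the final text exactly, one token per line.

Answer: kbqpu
twh
uyd
ozdwq
gqtl
dgmx
mxv
ybmj
xqziz

Derivation:
Hunk 1: at line 2 remove [hya] add [vcvgw] -> 7 lines: kbqpu nchsk wqs vcvgw zbta ybmj xqziz
Hunk 2: at line 2 remove [vcvgw,zbta] add [twuy] -> 6 lines: kbqpu nchsk wqs twuy ybmj xqziz
Hunk 3: at line 1 remove [nchsk,wqs,twuy] add [twh,dvwka,pin] -> 6 lines: kbqpu twh dvwka pin ybmj xqziz
Hunk 4: at line 1 remove [dvwka,pin] add [uyd,uvgx] -> 6 lines: kbqpu twh uyd uvgx ybmj xqziz
Hunk 5: at line 2 remove [uvgx] add [isva,kqhof,mxv] -> 8 lines: kbqpu twh uyd isva kqhof mxv ybmj xqziz
Hunk 6: at line 3 remove [isva,kqhof] add [ozdwq,pvie,htr] -> 9 lines: kbqpu twh uyd ozdwq pvie htr mxv ybmj xqziz
Hunk 7: at line 3 remove [pvie,htr] add [gqtl,dgmx] -> 9 lines: kbqpu twh uyd ozdwq gqtl dgmx mxv ybmj xqziz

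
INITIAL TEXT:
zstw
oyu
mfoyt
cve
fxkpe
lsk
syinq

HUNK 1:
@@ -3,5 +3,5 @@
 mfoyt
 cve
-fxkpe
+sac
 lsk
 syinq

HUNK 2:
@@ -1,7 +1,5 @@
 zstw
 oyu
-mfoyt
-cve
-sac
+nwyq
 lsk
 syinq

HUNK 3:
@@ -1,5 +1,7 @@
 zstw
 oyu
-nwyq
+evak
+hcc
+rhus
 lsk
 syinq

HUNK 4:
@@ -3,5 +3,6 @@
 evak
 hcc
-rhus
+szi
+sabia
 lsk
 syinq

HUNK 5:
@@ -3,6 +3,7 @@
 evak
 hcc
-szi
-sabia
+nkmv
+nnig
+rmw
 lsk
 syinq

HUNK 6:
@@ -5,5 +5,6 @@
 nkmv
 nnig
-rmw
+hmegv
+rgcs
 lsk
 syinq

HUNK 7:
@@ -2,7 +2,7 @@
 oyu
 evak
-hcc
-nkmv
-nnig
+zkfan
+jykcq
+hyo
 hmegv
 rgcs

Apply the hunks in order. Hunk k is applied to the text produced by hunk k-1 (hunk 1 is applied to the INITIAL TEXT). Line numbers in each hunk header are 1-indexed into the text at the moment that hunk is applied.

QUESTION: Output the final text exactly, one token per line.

Hunk 1: at line 3 remove [fxkpe] add [sac] -> 7 lines: zstw oyu mfoyt cve sac lsk syinq
Hunk 2: at line 1 remove [mfoyt,cve,sac] add [nwyq] -> 5 lines: zstw oyu nwyq lsk syinq
Hunk 3: at line 1 remove [nwyq] add [evak,hcc,rhus] -> 7 lines: zstw oyu evak hcc rhus lsk syinq
Hunk 4: at line 3 remove [rhus] add [szi,sabia] -> 8 lines: zstw oyu evak hcc szi sabia lsk syinq
Hunk 5: at line 3 remove [szi,sabia] add [nkmv,nnig,rmw] -> 9 lines: zstw oyu evak hcc nkmv nnig rmw lsk syinq
Hunk 6: at line 5 remove [rmw] add [hmegv,rgcs] -> 10 lines: zstw oyu evak hcc nkmv nnig hmegv rgcs lsk syinq
Hunk 7: at line 2 remove [hcc,nkmv,nnig] add [zkfan,jykcq,hyo] -> 10 lines: zstw oyu evak zkfan jykcq hyo hmegv rgcs lsk syinq

Answer: zstw
oyu
evak
zkfan
jykcq
hyo
hmegv
rgcs
lsk
syinq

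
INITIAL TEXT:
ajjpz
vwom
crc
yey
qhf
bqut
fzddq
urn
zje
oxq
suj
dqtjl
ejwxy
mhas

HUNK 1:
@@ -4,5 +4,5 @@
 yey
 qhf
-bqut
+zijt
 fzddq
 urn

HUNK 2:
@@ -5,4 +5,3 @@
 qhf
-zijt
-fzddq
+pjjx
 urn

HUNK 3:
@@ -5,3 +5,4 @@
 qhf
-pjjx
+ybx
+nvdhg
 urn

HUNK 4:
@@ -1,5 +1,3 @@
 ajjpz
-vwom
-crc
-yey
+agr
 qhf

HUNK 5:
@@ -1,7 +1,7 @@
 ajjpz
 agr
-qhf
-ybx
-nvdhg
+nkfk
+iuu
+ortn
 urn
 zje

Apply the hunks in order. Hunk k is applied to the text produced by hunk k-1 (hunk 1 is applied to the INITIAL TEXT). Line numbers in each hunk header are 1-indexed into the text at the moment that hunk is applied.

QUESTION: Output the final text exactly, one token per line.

Answer: ajjpz
agr
nkfk
iuu
ortn
urn
zje
oxq
suj
dqtjl
ejwxy
mhas

Derivation:
Hunk 1: at line 4 remove [bqut] add [zijt] -> 14 lines: ajjpz vwom crc yey qhf zijt fzddq urn zje oxq suj dqtjl ejwxy mhas
Hunk 2: at line 5 remove [zijt,fzddq] add [pjjx] -> 13 lines: ajjpz vwom crc yey qhf pjjx urn zje oxq suj dqtjl ejwxy mhas
Hunk 3: at line 5 remove [pjjx] add [ybx,nvdhg] -> 14 lines: ajjpz vwom crc yey qhf ybx nvdhg urn zje oxq suj dqtjl ejwxy mhas
Hunk 4: at line 1 remove [vwom,crc,yey] add [agr] -> 12 lines: ajjpz agr qhf ybx nvdhg urn zje oxq suj dqtjl ejwxy mhas
Hunk 5: at line 1 remove [qhf,ybx,nvdhg] add [nkfk,iuu,ortn] -> 12 lines: ajjpz agr nkfk iuu ortn urn zje oxq suj dqtjl ejwxy mhas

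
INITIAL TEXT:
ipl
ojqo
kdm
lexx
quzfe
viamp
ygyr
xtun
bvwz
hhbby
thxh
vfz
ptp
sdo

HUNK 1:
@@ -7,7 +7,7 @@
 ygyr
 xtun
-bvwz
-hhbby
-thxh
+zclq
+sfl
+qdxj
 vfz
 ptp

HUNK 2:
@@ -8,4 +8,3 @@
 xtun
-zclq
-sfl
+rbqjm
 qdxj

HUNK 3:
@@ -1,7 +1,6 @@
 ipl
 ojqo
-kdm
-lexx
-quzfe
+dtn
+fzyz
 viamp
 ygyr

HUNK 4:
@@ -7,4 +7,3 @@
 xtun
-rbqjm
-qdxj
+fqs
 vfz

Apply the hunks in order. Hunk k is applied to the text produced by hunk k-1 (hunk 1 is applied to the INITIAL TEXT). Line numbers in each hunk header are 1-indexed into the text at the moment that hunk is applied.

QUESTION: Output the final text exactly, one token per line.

Answer: ipl
ojqo
dtn
fzyz
viamp
ygyr
xtun
fqs
vfz
ptp
sdo

Derivation:
Hunk 1: at line 7 remove [bvwz,hhbby,thxh] add [zclq,sfl,qdxj] -> 14 lines: ipl ojqo kdm lexx quzfe viamp ygyr xtun zclq sfl qdxj vfz ptp sdo
Hunk 2: at line 8 remove [zclq,sfl] add [rbqjm] -> 13 lines: ipl ojqo kdm lexx quzfe viamp ygyr xtun rbqjm qdxj vfz ptp sdo
Hunk 3: at line 1 remove [kdm,lexx,quzfe] add [dtn,fzyz] -> 12 lines: ipl ojqo dtn fzyz viamp ygyr xtun rbqjm qdxj vfz ptp sdo
Hunk 4: at line 7 remove [rbqjm,qdxj] add [fqs] -> 11 lines: ipl ojqo dtn fzyz viamp ygyr xtun fqs vfz ptp sdo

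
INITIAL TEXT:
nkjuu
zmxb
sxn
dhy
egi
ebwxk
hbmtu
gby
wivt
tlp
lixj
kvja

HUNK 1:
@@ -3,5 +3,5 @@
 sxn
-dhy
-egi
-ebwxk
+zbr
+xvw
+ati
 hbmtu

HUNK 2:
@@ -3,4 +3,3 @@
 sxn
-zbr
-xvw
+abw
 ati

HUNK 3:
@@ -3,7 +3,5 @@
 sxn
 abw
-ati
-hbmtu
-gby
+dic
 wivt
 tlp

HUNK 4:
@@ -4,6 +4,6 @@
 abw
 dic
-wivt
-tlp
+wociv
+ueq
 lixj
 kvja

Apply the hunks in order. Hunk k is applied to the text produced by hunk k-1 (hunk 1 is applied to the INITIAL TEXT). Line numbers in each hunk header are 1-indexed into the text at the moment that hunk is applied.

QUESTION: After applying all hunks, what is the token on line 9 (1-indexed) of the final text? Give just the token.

Hunk 1: at line 3 remove [dhy,egi,ebwxk] add [zbr,xvw,ati] -> 12 lines: nkjuu zmxb sxn zbr xvw ati hbmtu gby wivt tlp lixj kvja
Hunk 2: at line 3 remove [zbr,xvw] add [abw] -> 11 lines: nkjuu zmxb sxn abw ati hbmtu gby wivt tlp lixj kvja
Hunk 3: at line 3 remove [ati,hbmtu,gby] add [dic] -> 9 lines: nkjuu zmxb sxn abw dic wivt tlp lixj kvja
Hunk 4: at line 4 remove [wivt,tlp] add [wociv,ueq] -> 9 lines: nkjuu zmxb sxn abw dic wociv ueq lixj kvja
Final line 9: kvja

Answer: kvja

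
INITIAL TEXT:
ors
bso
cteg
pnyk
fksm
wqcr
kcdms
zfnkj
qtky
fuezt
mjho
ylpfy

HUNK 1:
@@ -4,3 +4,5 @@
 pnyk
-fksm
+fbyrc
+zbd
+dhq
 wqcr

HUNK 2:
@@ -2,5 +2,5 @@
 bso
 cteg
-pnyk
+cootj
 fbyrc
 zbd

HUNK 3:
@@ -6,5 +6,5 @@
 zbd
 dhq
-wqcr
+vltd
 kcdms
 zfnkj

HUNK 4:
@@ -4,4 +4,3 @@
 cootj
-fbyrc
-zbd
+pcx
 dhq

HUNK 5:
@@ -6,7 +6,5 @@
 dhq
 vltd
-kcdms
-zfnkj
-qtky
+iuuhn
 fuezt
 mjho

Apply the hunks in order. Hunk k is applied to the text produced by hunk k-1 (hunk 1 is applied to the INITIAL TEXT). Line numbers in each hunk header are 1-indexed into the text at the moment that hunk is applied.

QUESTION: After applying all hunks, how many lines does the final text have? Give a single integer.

Answer: 11

Derivation:
Hunk 1: at line 4 remove [fksm] add [fbyrc,zbd,dhq] -> 14 lines: ors bso cteg pnyk fbyrc zbd dhq wqcr kcdms zfnkj qtky fuezt mjho ylpfy
Hunk 2: at line 2 remove [pnyk] add [cootj] -> 14 lines: ors bso cteg cootj fbyrc zbd dhq wqcr kcdms zfnkj qtky fuezt mjho ylpfy
Hunk 3: at line 6 remove [wqcr] add [vltd] -> 14 lines: ors bso cteg cootj fbyrc zbd dhq vltd kcdms zfnkj qtky fuezt mjho ylpfy
Hunk 4: at line 4 remove [fbyrc,zbd] add [pcx] -> 13 lines: ors bso cteg cootj pcx dhq vltd kcdms zfnkj qtky fuezt mjho ylpfy
Hunk 5: at line 6 remove [kcdms,zfnkj,qtky] add [iuuhn] -> 11 lines: ors bso cteg cootj pcx dhq vltd iuuhn fuezt mjho ylpfy
Final line count: 11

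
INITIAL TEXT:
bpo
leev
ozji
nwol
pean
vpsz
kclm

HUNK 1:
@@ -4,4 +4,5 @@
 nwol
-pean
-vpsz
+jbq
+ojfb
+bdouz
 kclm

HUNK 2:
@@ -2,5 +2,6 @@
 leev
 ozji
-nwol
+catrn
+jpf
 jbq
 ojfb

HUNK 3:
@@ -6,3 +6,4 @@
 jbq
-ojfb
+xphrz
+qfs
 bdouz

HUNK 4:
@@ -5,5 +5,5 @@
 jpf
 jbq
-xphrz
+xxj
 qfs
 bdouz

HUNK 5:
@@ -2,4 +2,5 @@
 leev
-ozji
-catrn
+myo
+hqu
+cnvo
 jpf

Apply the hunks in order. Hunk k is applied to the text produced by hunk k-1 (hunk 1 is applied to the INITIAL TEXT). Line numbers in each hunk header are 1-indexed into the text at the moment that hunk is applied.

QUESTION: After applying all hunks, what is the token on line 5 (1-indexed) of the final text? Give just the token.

Answer: cnvo

Derivation:
Hunk 1: at line 4 remove [pean,vpsz] add [jbq,ojfb,bdouz] -> 8 lines: bpo leev ozji nwol jbq ojfb bdouz kclm
Hunk 2: at line 2 remove [nwol] add [catrn,jpf] -> 9 lines: bpo leev ozji catrn jpf jbq ojfb bdouz kclm
Hunk 3: at line 6 remove [ojfb] add [xphrz,qfs] -> 10 lines: bpo leev ozji catrn jpf jbq xphrz qfs bdouz kclm
Hunk 4: at line 5 remove [xphrz] add [xxj] -> 10 lines: bpo leev ozji catrn jpf jbq xxj qfs bdouz kclm
Hunk 5: at line 2 remove [ozji,catrn] add [myo,hqu,cnvo] -> 11 lines: bpo leev myo hqu cnvo jpf jbq xxj qfs bdouz kclm
Final line 5: cnvo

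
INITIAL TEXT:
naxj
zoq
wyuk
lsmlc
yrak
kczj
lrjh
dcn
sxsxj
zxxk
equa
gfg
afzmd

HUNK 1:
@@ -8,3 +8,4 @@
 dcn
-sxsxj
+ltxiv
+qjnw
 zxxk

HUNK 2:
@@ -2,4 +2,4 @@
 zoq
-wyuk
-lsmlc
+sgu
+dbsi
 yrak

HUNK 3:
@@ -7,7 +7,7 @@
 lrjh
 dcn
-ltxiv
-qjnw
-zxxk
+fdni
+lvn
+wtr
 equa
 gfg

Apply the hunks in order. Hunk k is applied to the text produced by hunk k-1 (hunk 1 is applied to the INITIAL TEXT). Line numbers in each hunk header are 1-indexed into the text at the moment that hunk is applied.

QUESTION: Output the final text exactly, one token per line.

Hunk 1: at line 8 remove [sxsxj] add [ltxiv,qjnw] -> 14 lines: naxj zoq wyuk lsmlc yrak kczj lrjh dcn ltxiv qjnw zxxk equa gfg afzmd
Hunk 2: at line 2 remove [wyuk,lsmlc] add [sgu,dbsi] -> 14 lines: naxj zoq sgu dbsi yrak kczj lrjh dcn ltxiv qjnw zxxk equa gfg afzmd
Hunk 3: at line 7 remove [ltxiv,qjnw,zxxk] add [fdni,lvn,wtr] -> 14 lines: naxj zoq sgu dbsi yrak kczj lrjh dcn fdni lvn wtr equa gfg afzmd

Answer: naxj
zoq
sgu
dbsi
yrak
kczj
lrjh
dcn
fdni
lvn
wtr
equa
gfg
afzmd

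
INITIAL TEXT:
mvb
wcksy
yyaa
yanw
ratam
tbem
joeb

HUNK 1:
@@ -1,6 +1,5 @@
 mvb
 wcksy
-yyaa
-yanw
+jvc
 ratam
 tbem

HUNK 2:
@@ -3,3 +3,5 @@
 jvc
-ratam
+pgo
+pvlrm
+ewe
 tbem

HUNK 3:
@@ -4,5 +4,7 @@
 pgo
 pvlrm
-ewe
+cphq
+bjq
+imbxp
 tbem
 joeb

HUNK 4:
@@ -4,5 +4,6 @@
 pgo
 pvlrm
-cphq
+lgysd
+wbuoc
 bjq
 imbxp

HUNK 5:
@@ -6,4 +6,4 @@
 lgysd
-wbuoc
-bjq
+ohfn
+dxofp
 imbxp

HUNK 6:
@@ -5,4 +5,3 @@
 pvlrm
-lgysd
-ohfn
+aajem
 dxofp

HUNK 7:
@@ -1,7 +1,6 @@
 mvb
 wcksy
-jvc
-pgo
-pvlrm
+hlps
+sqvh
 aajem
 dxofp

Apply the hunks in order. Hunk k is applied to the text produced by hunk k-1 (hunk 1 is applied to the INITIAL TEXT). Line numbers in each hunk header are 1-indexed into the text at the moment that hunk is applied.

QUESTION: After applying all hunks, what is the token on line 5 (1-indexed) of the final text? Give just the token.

Hunk 1: at line 1 remove [yyaa,yanw] add [jvc] -> 6 lines: mvb wcksy jvc ratam tbem joeb
Hunk 2: at line 3 remove [ratam] add [pgo,pvlrm,ewe] -> 8 lines: mvb wcksy jvc pgo pvlrm ewe tbem joeb
Hunk 3: at line 4 remove [ewe] add [cphq,bjq,imbxp] -> 10 lines: mvb wcksy jvc pgo pvlrm cphq bjq imbxp tbem joeb
Hunk 4: at line 4 remove [cphq] add [lgysd,wbuoc] -> 11 lines: mvb wcksy jvc pgo pvlrm lgysd wbuoc bjq imbxp tbem joeb
Hunk 5: at line 6 remove [wbuoc,bjq] add [ohfn,dxofp] -> 11 lines: mvb wcksy jvc pgo pvlrm lgysd ohfn dxofp imbxp tbem joeb
Hunk 6: at line 5 remove [lgysd,ohfn] add [aajem] -> 10 lines: mvb wcksy jvc pgo pvlrm aajem dxofp imbxp tbem joeb
Hunk 7: at line 1 remove [jvc,pgo,pvlrm] add [hlps,sqvh] -> 9 lines: mvb wcksy hlps sqvh aajem dxofp imbxp tbem joeb
Final line 5: aajem

Answer: aajem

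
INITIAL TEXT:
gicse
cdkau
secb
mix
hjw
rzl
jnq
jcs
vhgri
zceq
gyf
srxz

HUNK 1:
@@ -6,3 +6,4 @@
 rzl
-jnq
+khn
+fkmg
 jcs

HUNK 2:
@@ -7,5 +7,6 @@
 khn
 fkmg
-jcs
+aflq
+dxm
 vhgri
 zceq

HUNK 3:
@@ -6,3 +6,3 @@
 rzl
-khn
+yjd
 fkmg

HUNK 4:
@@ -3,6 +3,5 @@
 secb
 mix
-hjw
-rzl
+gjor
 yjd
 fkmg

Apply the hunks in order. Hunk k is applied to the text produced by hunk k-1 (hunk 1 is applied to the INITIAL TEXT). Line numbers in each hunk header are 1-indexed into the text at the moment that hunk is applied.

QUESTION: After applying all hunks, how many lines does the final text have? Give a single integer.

Answer: 13

Derivation:
Hunk 1: at line 6 remove [jnq] add [khn,fkmg] -> 13 lines: gicse cdkau secb mix hjw rzl khn fkmg jcs vhgri zceq gyf srxz
Hunk 2: at line 7 remove [jcs] add [aflq,dxm] -> 14 lines: gicse cdkau secb mix hjw rzl khn fkmg aflq dxm vhgri zceq gyf srxz
Hunk 3: at line 6 remove [khn] add [yjd] -> 14 lines: gicse cdkau secb mix hjw rzl yjd fkmg aflq dxm vhgri zceq gyf srxz
Hunk 4: at line 3 remove [hjw,rzl] add [gjor] -> 13 lines: gicse cdkau secb mix gjor yjd fkmg aflq dxm vhgri zceq gyf srxz
Final line count: 13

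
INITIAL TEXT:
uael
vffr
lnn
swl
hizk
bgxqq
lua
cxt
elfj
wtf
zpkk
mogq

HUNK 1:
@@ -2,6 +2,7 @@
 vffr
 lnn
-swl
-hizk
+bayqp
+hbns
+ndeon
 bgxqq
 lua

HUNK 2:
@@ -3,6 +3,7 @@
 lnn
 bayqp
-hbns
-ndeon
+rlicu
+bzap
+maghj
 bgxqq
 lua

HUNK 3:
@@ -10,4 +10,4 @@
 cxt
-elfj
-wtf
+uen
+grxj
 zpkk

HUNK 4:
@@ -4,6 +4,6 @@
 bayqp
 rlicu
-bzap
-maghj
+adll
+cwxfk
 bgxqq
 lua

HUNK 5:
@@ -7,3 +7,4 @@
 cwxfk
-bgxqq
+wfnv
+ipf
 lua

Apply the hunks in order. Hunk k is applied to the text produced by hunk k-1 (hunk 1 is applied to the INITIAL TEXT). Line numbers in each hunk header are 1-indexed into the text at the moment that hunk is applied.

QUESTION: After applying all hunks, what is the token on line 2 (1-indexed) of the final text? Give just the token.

Hunk 1: at line 2 remove [swl,hizk] add [bayqp,hbns,ndeon] -> 13 lines: uael vffr lnn bayqp hbns ndeon bgxqq lua cxt elfj wtf zpkk mogq
Hunk 2: at line 3 remove [hbns,ndeon] add [rlicu,bzap,maghj] -> 14 lines: uael vffr lnn bayqp rlicu bzap maghj bgxqq lua cxt elfj wtf zpkk mogq
Hunk 3: at line 10 remove [elfj,wtf] add [uen,grxj] -> 14 lines: uael vffr lnn bayqp rlicu bzap maghj bgxqq lua cxt uen grxj zpkk mogq
Hunk 4: at line 4 remove [bzap,maghj] add [adll,cwxfk] -> 14 lines: uael vffr lnn bayqp rlicu adll cwxfk bgxqq lua cxt uen grxj zpkk mogq
Hunk 5: at line 7 remove [bgxqq] add [wfnv,ipf] -> 15 lines: uael vffr lnn bayqp rlicu adll cwxfk wfnv ipf lua cxt uen grxj zpkk mogq
Final line 2: vffr

Answer: vffr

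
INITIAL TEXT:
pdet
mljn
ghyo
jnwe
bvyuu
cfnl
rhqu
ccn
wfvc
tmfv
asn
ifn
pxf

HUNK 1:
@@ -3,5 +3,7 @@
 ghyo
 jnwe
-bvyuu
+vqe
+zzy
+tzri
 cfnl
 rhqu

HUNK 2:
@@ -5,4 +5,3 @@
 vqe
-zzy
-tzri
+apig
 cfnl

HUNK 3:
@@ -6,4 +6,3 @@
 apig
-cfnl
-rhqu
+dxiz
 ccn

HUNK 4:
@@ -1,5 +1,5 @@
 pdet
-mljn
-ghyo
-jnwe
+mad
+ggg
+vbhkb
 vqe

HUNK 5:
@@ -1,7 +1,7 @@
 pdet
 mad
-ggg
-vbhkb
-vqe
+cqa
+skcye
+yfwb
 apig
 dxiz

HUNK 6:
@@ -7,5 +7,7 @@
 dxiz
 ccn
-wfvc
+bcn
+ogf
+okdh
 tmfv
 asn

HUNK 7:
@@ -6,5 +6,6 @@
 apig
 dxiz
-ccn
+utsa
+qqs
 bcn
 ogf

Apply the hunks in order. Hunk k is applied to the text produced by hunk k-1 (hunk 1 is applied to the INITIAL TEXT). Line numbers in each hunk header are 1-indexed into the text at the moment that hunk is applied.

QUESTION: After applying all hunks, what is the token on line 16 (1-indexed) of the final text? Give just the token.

Hunk 1: at line 3 remove [bvyuu] add [vqe,zzy,tzri] -> 15 lines: pdet mljn ghyo jnwe vqe zzy tzri cfnl rhqu ccn wfvc tmfv asn ifn pxf
Hunk 2: at line 5 remove [zzy,tzri] add [apig] -> 14 lines: pdet mljn ghyo jnwe vqe apig cfnl rhqu ccn wfvc tmfv asn ifn pxf
Hunk 3: at line 6 remove [cfnl,rhqu] add [dxiz] -> 13 lines: pdet mljn ghyo jnwe vqe apig dxiz ccn wfvc tmfv asn ifn pxf
Hunk 4: at line 1 remove [mljn,ghyo,jnwe] add [mad,ggg,vbhkb] -> 13 lines: pdet mad ggg vbhkb vqe apig dxiz ccn wfvc tmfv asn ifn pxf
Hunk 5: at line 1 remove [ggg,vbhkb,vqe] add [cqa,skcye,yfwb] -> 13 lines: pdet mad cqa skcye yfwb apig dxiz ccn wfvc tmfv asn ifn pxf
Hunk 6: at line 7 remove [wfvc] add [bcn,ogf,okdh] -> 15 lines: pdet mad cqa skcye yfwb apig dxiz ccn bcn ogf okdh tmfv asn ifn pxf
Hunk 7: at line 6 remove [ccn] add [utsa,qqs] -> 16 lines: pdet mad cqa skcye yfwb apig dxiz utsa qqs bcn ogf okdh tmfv asn ifn pxf
Final line 16: pxf

Answer: pxf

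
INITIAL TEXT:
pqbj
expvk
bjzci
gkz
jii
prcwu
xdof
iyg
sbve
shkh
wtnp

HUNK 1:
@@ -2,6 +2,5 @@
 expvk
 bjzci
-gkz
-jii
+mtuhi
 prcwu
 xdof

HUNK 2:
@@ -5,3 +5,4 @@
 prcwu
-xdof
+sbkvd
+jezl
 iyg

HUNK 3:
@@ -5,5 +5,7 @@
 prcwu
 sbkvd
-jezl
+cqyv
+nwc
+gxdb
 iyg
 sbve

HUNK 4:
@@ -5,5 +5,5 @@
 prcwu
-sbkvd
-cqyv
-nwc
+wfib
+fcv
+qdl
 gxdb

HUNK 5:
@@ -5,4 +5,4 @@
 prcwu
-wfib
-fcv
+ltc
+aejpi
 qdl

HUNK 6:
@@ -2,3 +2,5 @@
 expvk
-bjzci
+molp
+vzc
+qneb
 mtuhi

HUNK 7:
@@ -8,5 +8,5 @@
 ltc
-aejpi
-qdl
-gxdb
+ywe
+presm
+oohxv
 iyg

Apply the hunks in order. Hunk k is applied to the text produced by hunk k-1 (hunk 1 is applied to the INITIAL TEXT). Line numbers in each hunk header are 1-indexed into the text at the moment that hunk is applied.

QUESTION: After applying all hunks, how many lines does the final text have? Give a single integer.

Hunk 1: at line 2 remove [gkz,jii] add [mtuhi] -> 10 lines: pqbj expvk bjzci mtuhi prcwu xdof iyg sbve shkh wtnp
Hunk 2: at line 5 remove [xdof] add [sbkvd,jezl] -> 11 lines: pqbj expvk bjzci mtuhi prcwu sbkvd jezl iyg sbve shkh wtnp
Hunk 3: at line 5 remove [jezl] add [cqyv,nwc,gxdb] -> 13 lines: pqbj expvk bjzci mtuhi prcwu sbkvd cqyv nwc gxdb iyg sbve shkh wtnp
Hunk 4: at line 5 remove [sbkvd,cqyv,nwc] add [wfib,fcv,qdl] -> 13 lines: pqbj expvk bjzci mtuhi prcwu wfib fcv qdl gxdb iyg sbve shkh wtnp
Hunk 5: at line 5 remove [wfib,fcv] add [ltc,aejpi] -> 13 lines: pqbj expvk bjzci mtuhi prcwu ltc aejpi qdl gxdb iyg sbve shkh wtnp
Hunk 6: at line 2 remove [bjzci] add [molp,vzc,qneb] -> 15 lines: pqbj expvk molp vzc qneb mtuhi prcwu ltc aejpi qdl gxdb iyg sbve shkh wtnp
Hunk 7: at line 8 remove [aejpi,qdl,gxdb] add [ywe,presm,oohxv] -> 15 lines: pqbj expvk molp vzc qneb mtuhi prcwu ltc ywe presm oohxv iyg sbve shkh wtnp
Final line count: 15

Answer: 15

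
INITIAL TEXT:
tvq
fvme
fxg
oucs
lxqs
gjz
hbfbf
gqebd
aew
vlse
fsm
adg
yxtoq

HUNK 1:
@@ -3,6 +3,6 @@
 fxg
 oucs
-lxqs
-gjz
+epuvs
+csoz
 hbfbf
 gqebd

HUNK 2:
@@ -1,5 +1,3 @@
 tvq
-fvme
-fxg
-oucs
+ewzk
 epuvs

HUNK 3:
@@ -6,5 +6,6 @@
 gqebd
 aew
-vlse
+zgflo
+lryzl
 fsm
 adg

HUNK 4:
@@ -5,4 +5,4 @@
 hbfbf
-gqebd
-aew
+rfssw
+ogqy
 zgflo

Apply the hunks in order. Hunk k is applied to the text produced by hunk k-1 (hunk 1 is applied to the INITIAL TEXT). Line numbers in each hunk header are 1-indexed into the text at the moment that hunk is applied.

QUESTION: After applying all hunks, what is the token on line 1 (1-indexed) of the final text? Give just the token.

Answer: tvq

Derivation:
Hunk 1: at line 3 remove [lxqs,gjz] add [epuvs,csoz] -> 13 lines: tvq fvme fxg oucs epuvs csoz hbfbf gqebd aew vlse fsm adg yxtoq
Hunk 2: at line 1 remove [fvme,fxg,oucs] add [ewzk] -> 11 lines: tvq ewzk epuvs csoz hbfbf gqebd aew vlse fsm adg yxtoq
Hunk 3: at line 6 remove [vlse] add [zgflo,lryzl] -> 12 lines: tvq ewzk epuvs csoz hbfbf gqebd aew zgflo lryzl fsm adg yxtoq
Hunk 4: at line 5 remove [gqebd,aew] add [rfssw,ogqy] -> 12 lines: tvq ewzk epuvs csoz hbfbf rfssw ogqy zgflo lryzl fsm adg yxtoq
Final line 1: tvq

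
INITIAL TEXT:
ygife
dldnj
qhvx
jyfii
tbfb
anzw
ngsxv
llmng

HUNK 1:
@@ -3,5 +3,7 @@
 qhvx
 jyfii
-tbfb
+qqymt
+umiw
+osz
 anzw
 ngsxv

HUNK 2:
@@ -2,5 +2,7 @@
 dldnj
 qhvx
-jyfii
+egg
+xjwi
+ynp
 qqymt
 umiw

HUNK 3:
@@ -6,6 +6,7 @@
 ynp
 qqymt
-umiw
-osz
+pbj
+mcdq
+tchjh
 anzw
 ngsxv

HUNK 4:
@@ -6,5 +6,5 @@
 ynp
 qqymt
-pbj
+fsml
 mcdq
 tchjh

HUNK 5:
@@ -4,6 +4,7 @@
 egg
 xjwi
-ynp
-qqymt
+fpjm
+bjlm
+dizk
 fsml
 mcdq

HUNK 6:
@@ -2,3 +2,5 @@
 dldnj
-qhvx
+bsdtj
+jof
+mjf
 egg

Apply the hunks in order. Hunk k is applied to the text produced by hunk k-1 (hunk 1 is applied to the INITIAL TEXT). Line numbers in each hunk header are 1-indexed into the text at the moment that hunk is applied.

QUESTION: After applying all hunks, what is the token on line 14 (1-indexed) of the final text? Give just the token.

Answer: anzw

Derivation:
Hunk 1: at line 3 remove [tbfb] add [qqymt,umiw,osz] -> 10 lines: ygife dldnj qhvx jyfii qqymt umiw osz anzw ngsxv llmng
Hunk 2: at line 2 remove [jyfii] add [egg,xjwi,ynp] -> 12 lines: ygife dldnj qhvx egg xjwi ynp qqymt umiw osz anzw ngsxv llmng
Hunk 3: at line 6 remove [umiw,osz] add [pbj,mcdq,tchjh] -> 13 lines: ygife dldnj qhvx egg xjwi ynp qqymt pbj mcdq tchjh anzw ngsxv llmng
Hunk 4: at line 6 remove [pbj] add [fsml] -> 13 lines: ygife dldnj qhvx egg xjwi ynp qqymt fsml mcdq tchjh anzw ngsxv llmng
Hunk 5: at line 4 remove [ynp,qqymt] add [fpjm,bjlm,dizk] -> 14 lines: ygife dldnj qhvx egg xjwi fpjm bjlm dizk fsml mcdq tchjh anzw ngsxv llmng
Hunk 6: at line 2 remove [qhvx] add [bsdtj,jof,mjf] -> 16 lines: ygife dldnj bsdtj jof mjf egg xjwi fpjm bjlm dizk fsml mcdq tchjh anzw ngsxv llmng
Final line 14: anzw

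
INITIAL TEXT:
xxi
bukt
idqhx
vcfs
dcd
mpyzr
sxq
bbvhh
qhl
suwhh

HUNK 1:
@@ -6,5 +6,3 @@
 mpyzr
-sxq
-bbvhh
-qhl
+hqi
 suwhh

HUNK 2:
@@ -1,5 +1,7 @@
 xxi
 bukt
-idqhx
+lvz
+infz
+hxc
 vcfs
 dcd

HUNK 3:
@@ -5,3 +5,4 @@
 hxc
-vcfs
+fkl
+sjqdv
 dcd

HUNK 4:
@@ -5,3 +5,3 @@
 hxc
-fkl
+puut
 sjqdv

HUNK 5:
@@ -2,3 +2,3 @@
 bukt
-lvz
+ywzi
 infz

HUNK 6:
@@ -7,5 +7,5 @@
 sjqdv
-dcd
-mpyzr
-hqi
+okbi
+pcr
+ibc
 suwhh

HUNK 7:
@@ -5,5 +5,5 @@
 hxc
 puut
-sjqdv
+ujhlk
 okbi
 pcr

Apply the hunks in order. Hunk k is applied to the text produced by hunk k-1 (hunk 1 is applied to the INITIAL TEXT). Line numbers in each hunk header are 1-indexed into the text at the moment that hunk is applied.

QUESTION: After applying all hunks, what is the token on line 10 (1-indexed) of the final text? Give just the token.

Hunk 1: at line 6 remove [sxq,bbvhh,qhl] add [hqi] -> 8 lines: xxi bukt idqhx vcfs dcd mpyzr hqi suwhh
Hunk 2: at line 1 remove [idqhx] add [lvz,infz,hxc] -> 10 lines: xxi bukt lvz infz hxc vcfs dcd mpyzr hqi suwhh
Hunk 3: at line 5 remove [vcfs] add [fkl,sjqdv] -> 11 lines: xxi bukt lvz infz hxc fkl sjqdv dcd mpyzr hqi suwhh
Hunk 4: at line 5 remove [fkl] add [puut] -> 11 lines: xxi bukt lvz infz hxc puut sjqdv dcd mpyzr hqi suwhh
Hunk 5: at line 2 remove [lvz] add [ywzi] -> 11 lines: xxi bukt ywzi infz hxc puut sjqdv dcd mpyzr hqi suwhh
Hunk 6: at line 7 remove [dcd,mpyzr,hqi] add [okbi,pcr,ibc] -> 11 lines: xxi bukt ywzi infz hxc puut sjqdv okbi pcr ibc suwhh
Hunk 7: at line 5 remove [sjqdv] add [ujhlk] -> 11 lines: xxi bukt ywzi infz hxc puut ujhlk okbi pcr ibc suwhh
Final line 10: ibc

Answer: ibc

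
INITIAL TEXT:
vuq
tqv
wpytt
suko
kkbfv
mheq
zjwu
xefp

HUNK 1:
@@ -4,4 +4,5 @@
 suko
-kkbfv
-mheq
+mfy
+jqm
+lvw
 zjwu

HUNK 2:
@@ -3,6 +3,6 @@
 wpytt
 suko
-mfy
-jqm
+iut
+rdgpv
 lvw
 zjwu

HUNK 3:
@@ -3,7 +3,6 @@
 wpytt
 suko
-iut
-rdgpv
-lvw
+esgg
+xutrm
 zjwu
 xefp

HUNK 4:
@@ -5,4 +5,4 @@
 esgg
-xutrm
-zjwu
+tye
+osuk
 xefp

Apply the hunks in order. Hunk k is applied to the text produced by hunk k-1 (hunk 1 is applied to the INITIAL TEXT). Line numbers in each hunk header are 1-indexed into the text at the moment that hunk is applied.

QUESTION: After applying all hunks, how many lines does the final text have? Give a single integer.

Hunk 1: at line 4 remove [kkbfv,mheq] add [mfy,jqm,lvw] -> 9 lines: vuq tqv wpytt suko mfy jqm lvw zjwu xefp
Hunk 2: at line 3 remove [mfy,jqm] add [iut,rdgpv] -> 9 lines: vuq tqv wpytt suko iut rdgpv lvw zjwu xefp
Hunk 3: at line 3 remove [iut,rdgpv,lvw] add [esgg,xutrm] -> 8 lines: vuq tqv wpytt suko esgg xutrm zjwu xefp
Hunk 4: at line 5 remove [xutrm,zjwu] add [tye,osuk] -> 8 lines: vuq tqv wpytt suko esgg tye osuk xefp
Final line count: 8

Answer: 8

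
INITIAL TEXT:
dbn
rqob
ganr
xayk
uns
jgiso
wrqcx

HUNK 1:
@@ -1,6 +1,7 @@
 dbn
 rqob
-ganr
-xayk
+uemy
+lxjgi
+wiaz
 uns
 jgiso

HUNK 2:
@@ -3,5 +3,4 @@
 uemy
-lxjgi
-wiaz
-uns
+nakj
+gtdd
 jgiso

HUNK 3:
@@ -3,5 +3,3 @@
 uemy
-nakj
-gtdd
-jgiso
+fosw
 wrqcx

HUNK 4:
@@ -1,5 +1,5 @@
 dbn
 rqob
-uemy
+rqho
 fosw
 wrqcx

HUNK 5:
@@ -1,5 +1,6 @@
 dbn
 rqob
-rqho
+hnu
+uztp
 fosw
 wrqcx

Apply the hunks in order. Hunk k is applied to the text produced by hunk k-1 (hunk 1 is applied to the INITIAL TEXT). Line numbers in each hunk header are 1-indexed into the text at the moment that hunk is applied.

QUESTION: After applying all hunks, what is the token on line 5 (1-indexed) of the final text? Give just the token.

Hunk 1: at line 1 remove [ganr,xayk] add [uemy,lxjgi,wiaz] -> 8 lines: dbn rqob uemy lxjgi wiaz uns jgiso wrqcx
Hunk 2: at line 3 remove [lxjgi,wiaz,uns] add [nakj,gtdd] -> 7 lines: dbn rqob uemy nakj gtdd jgiso wrqcx
Hunk 3: at line 3 remove [nakj,gtdd,jgiso] add [fosw] -> 5 lines: dbn rqob uemy fosw wrqcx
Hunk 4: at line 1 remove [uemy] add [rqho] -> 5 lines: dbn rqob rqho fosw wrqcx
Hunk 5: at line 1 remove [rqho] add [hnu,uztp] -> 6 lines: dbn rqob hnu uztp fosw wrqcx
Final line 5: fosw

Answer: fosw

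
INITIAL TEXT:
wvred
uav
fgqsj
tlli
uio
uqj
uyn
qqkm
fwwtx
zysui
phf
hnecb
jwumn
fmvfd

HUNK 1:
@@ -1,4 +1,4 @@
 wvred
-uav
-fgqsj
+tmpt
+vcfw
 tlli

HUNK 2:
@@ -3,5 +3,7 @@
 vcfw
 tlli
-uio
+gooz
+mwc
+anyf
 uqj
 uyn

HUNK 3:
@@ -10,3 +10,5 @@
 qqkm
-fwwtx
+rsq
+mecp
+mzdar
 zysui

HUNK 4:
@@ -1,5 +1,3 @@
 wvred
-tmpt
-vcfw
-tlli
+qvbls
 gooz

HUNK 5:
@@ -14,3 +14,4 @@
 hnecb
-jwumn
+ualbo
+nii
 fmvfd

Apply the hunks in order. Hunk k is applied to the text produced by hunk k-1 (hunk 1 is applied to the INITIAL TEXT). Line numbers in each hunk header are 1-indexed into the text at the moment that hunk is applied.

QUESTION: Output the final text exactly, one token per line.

Answer: wvred
qvbls
gooz
mwc
anyf
uqj
uyn
qqkm
rsq
mecp
mzdar
zysui
phf
hnecb
ualbo
nii
fmvfd

Derivation:
Hunk 1: at line 1 remove [uav,fgqsj] add [tmpt,vcfw] -> 14 lines: wvred tmpt vcfw tlli uio uqj uyn qqkm fwwtx zysui phf hnecb jwumn fmvfd
Hunk 2: at line 3 remove [uio] add [gooz,mwc,anyf] -> 16 lines: wvred tmpt vcfw tlli gooz mwc anyf uqj uyn qqkm fwwtx zysui phf hnecb jwumn fmvfd
Hunk 3: at line 10 remove [fwwtx] add [rsq,mecp,mzdar] -> 18 lines: wvred tmpt vcfw tlli gooz mwc anyf uqj uyn qqkm rsq mecp mzdar zysui phf hnecb jwumn fmvfd
Hunk 4: at line 1 remove [tmpt,vcfw,tlli] add [qvbls] -> 16 lines: wvred qvbls gooz mwc anyf uqj uyn qqkm rsq mecp mzdar zysui phf hnecb jwumn fmvfd
Hunk 5: at line 14 remove [jwumn] add [ualbo,nii] -> 17 lines: wvred qvbls gooz mwc anyf uqj uyn qqkm rsq mecp mzdar zysui phf hnecb ualbo nii fmvfd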